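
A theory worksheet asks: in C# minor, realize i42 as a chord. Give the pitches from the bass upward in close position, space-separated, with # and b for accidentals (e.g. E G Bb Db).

B C# E G#

In C# minor, the tonic is C#, and the diatonic chord built there is a minor seventh chord.
Stacking thirds from C# gives C#-E-G#-B.
With the 42 figure the chord is in third inversion; from the bass B upward in close position it reads B-C#-E-G#.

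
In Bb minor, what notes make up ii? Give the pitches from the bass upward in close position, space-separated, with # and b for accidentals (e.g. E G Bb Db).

C Eb G

ii is the minor supertonic, borrowed from the parallel major (the Dorian ii). In Bb minor that root is C.
So the chord is C-Eb-G.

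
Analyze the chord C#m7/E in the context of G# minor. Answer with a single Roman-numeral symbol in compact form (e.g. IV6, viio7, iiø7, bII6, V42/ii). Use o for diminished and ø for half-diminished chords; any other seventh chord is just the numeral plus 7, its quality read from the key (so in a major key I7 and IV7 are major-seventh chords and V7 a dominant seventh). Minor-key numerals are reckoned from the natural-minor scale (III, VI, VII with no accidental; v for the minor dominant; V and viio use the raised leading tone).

iv65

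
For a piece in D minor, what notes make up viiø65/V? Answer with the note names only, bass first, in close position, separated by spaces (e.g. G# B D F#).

The slash marks an applied leading-tone chord: viio of V. In D minor, V is A, so the leading tone to it is G#, a half step below.
Building a half-diminished seventh chord on G# gives G#-B-D-F#.
With the 65 figure the chord is in first inversion; from the bass B upward in close position it reads B-D-F#-G#.

B D F# G#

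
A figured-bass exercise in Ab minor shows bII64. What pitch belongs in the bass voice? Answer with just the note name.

Fb

bII in Ab minor has root Bbb; the chord is Bbb-Db-Fb.
The figure 64 means second inversion — the fifth is in the bass.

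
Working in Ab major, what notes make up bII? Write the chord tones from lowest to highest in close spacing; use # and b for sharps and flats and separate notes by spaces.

Scale degree 2 in Ab major is Bb; lowering it a half step gives Bbb. bII is the Neapolitan chord — a major triad on the lowered second degree.
So the chord is Bbb-Db-Fb, a major triad.

Bbb Db Fb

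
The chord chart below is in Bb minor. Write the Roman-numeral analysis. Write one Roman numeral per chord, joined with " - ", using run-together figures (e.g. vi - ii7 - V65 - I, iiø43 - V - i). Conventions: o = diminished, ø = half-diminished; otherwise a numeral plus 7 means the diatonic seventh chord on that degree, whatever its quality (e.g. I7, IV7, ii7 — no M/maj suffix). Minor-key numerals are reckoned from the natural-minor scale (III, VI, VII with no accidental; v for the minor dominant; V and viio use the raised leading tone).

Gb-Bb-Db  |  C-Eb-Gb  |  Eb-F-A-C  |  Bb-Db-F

Gb-Bb-Db: major triad on Gb = scale degree 6 → VI.
C-Eb-Gb has root C, degree 2 in Bb minor, so iio.
Eb-F-A-C: dominant seventh chord on F = scale degree 5 → V42.
Bb-Db-F: root Bb is the tonic; minor triad there is i.

VI - iio - V42 - i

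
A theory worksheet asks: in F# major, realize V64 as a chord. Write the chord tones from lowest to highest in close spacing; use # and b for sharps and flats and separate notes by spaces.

In F# major, scale degree 5 is C#, and the diatonic chord built there is a major triad.
That chord is spelled C#-E#-G#.
The figured bass 64 indicates second inversion, placing the fifth (G#) in the bass: G#-C#-E#.

G# C# E#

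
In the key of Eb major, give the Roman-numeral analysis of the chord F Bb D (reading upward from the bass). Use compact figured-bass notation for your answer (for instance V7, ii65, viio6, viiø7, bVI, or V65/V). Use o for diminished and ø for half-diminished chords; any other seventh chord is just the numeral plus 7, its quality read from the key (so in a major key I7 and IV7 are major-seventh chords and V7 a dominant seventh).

V64

Stacked in thirds the chord is Bb-D-F: a major triad on Bb.
Bb is scale degree 5 in Eb major, and a major triad on that degree is written V.
With F in the bass the chord is in second inversion, so the figured bass is 64.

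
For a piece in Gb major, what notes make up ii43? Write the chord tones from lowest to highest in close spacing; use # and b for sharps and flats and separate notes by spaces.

Eb Gb Ab Cb

The numeral's case and figure indicate a minor seventh chord. In Gb major its root, the second degree, is Ab.
Stacking thirds from Ab gives Ab-Cb-Eb-Gb.
The figured bass 43 indicates second inversion, placing the fifth (Eb) in the bass: Eb-Gb-Ab-Cb.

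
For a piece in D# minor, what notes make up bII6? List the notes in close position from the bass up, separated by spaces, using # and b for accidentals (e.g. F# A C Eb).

Scale degree 2 in D# minor is E#; lowering it a half step gives E. bII6 is the Neapolitan sixth — a major triad on the lowered second degree, here in its customary first inversion.
So the chord is E-G#-B, a major triad.
The figured bass 6 indicates first inversion, placing the third (G#) in the bass: G#-B-E.

G# B E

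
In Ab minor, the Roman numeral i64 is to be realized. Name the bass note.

i in Ab minor has root Ab; the chord is Ab-Cb-Eb.
The figure 64 means second inversion — the fifth is in the bass.

Eb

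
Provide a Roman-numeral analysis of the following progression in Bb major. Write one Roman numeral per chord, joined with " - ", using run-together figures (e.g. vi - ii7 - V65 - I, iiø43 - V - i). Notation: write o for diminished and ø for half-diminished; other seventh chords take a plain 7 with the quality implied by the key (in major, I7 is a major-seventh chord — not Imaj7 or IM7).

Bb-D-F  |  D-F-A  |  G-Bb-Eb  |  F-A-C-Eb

I - iii - IV6 - V7

Bb-D-F has root Bb, degree 1 in Bb major, so I.
D-F-A: minor triad on D = scale degree 3 → iii.
G-Bb-Eb: major triad on Eb = scale degree 4 → IV6.
F-A-C-Eb: dominant seventh chord on F = scale degree 5 → V7.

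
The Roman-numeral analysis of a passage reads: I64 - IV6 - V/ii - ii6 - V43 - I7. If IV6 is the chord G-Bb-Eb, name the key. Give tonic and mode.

Bb major

The anchor chord is a major triad on Eb, labeled IV6.
Counting down 3 scale steps from Eb places the tonic on Bb; a major triad on degree 4 is diatonic only in major.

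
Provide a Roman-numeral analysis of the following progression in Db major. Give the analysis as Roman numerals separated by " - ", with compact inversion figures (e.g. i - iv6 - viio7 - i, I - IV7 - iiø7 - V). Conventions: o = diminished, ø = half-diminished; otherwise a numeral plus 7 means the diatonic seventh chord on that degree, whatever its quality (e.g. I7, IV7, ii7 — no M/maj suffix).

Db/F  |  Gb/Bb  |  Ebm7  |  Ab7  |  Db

I6 - IV6 - ii7 - V7 - I

Db/F: major triad on Db = scale degree 1 → I6.
Gb/Bb: root Gb is the subdominant; major triad there is IV6.
Ebm7: root Eb is the supertonic; minor seventh chord there is ii7.
Ab7: dominant seventh chord on Ab = scale degree 5 → V7.
Db: root Db is the tonic; major triad there is I.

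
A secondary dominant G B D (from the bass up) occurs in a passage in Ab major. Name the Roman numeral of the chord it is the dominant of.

iii

The chord is a major triad on G.
A dominant resolves down a perfect fifth: G → C. In Ab major, C is scale degree 3, i.e. iii.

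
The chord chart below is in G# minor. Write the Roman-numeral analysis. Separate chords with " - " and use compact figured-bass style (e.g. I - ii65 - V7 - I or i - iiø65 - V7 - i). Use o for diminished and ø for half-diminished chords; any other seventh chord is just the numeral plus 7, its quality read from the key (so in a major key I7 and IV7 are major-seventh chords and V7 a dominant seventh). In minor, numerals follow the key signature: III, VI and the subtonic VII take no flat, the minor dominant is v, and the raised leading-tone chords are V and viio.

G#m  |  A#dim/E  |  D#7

i - iio64 - V7

G#m has root G#, degree 1 in G# minor, so i.
A#dim/E: diminished triad on A# = scale degree 2 → iio64.
D#7: root D# is the dominant; dominant seventh chord there is V7.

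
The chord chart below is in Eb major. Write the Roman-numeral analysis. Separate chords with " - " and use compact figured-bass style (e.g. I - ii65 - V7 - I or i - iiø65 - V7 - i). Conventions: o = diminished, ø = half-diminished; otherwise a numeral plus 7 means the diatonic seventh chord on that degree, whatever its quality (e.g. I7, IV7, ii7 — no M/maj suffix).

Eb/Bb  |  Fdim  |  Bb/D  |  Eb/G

I64 - iio - V6 - I6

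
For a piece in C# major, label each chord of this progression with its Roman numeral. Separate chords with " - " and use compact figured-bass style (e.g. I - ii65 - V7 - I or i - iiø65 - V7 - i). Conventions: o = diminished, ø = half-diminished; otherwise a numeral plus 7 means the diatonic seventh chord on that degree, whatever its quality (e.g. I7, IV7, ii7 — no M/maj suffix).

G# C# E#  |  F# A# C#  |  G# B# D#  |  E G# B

G#-C#-E# has root C#, degree 1 in C# major, so I64.
F#-A#-C#: root F# is the subdominant; major triad there is IV.
G#-B#-D#: major triad on G# = scale degree 5 → V.
E-G#-B is non-diatonic — bIII, a mixture chord from C# minor.

I64 - IV - V - bIII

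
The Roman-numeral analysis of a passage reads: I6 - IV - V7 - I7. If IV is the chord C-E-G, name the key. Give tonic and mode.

IV is given as C-E-G — a major triad with root C.
IV on C implies C is the subdominant; that puts the tonic at G, and the uppercase numeral fits major mode.

G major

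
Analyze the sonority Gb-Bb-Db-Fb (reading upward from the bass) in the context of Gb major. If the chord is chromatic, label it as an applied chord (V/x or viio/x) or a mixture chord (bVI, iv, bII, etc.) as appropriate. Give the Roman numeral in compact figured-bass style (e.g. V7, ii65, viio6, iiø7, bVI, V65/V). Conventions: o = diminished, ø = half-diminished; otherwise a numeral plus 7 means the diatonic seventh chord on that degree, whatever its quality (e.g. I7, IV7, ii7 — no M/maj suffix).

V7/IV

Stacked in thirds the chord is Gb-Bb-Db-Fb: a dominant seventh chord on Gb.
Gb is not a diatonic chord root with this quality in Gb major, but it lies a perfect fifth above Cb (IV), so the chord functions as an applied dominant of IV.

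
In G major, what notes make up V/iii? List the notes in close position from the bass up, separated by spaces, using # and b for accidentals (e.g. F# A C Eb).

F# A# C#

The slash means an applied dominant: we want the dominant of iii. In G major, iii is B minor, and its dominant is built on F#.
Building a major triad on F# gives F#-A#-C#.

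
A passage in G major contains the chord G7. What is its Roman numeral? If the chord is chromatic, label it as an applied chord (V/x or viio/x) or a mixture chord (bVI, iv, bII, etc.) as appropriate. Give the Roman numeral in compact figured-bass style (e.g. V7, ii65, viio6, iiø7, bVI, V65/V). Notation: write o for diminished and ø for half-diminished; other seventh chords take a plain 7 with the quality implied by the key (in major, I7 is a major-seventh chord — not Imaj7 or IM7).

V7/IV

The pitches G-B-D-F form a dominant seventh chord rooted on G.
G is not a diatonic chord root with this quality in G major, but it lies a perfect fifth above C (IV), so the chord functions as an applied dominant of IV.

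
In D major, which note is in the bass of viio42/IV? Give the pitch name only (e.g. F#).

The applied chord viio42/IV is rooted on F#: F#-A-C-Eb.
The figure 42 means third inversion — the seventh is in the bass.

Eb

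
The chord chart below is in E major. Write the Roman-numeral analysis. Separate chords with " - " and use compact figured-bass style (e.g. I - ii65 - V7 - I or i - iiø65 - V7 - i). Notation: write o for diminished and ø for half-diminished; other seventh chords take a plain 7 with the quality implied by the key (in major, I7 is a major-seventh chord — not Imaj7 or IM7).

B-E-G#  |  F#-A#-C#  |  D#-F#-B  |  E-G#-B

B-E-G# has root E, degree 1 in E major, so I64.
F#-A#-C#: a major triad on F#, the applied dominant of V → V/V.
D#-F#-B: root B is the dominant; major triad there is V6.
E-G#-B: major triad on E = scale degree 1 → I.

I64 - V/V - V6 - I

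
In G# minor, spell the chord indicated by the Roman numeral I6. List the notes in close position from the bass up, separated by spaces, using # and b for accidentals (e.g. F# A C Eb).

B# D# G#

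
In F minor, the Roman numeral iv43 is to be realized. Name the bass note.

iv in F minor has root Bb; the chord is Bb-Db-F-Ab.
The figure 43 means second inversion — the fifth is in the bass.

F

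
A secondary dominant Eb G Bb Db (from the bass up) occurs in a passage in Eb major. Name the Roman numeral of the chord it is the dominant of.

IV

The chord is a dominant seventh chord on Eb.
A dominant resolves down a perfect fifth: Eb → Ab. In Eb major, Ab is scale degree 4, i.e. IV.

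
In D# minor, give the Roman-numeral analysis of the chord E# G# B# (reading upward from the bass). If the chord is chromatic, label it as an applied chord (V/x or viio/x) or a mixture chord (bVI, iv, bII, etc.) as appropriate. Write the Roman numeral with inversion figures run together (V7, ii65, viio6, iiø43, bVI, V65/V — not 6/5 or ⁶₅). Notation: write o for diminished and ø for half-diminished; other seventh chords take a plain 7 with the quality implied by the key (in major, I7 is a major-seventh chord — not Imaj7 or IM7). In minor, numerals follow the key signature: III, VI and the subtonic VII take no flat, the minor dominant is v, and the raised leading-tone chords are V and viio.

Stacked in thirds the chord is E#-G#-B#: a minor triad on E#.
E# is the second degree of D# minor. This is the minor supertonic, borrowed from the parallel major (the Dorian ii).

ii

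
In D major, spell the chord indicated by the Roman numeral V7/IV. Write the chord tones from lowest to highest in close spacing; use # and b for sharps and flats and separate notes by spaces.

The slash means an applied dominant: we want the dominant of IV. In D major, IV is G major, and its dominant is built on D.
Building a dominant seventh chord on D gives D-F#-A-C.

D F# A C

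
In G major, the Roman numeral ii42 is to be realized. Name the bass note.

ii in G major has root A; the chord is A-C-E-G.
The figure 42 means third inversion — the seventh is in the bass.

G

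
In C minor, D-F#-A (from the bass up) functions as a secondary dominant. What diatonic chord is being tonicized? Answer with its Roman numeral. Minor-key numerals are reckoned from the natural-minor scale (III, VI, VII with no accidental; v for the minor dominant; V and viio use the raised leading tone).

V

The chord is a major triad on D.
A dominant resolves down a perfect fifth: D → G. In C minor, G is scale degree 5, i.e. V.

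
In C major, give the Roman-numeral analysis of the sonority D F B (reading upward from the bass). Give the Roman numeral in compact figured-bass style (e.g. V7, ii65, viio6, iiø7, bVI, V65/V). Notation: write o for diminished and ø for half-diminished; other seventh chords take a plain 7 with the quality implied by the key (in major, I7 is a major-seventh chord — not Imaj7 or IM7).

viio6

The pitches B-D-F form a diminished triad rooted on B.
In C major, B is the leading tone; the diatonic diminished triad there is viio.
With D in the bass the chord is in first inversion, so the figured bass is 6.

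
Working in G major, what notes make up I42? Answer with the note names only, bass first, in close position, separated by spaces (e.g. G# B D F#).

The numeral's case and figure indicate a major seventh chord. In G major its root, scale degree 1, is G.
Stacking thirds from G gives G-B-D-F#.
With the 42 figure the chord is in third inversion; from the bass F# upward in close position it reads F#-G-B-D.

F# G B D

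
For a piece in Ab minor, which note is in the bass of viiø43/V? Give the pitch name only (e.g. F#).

The applied chord viiø43/V is rooted on D: D-F-Ab-C.
The figure 43 means second inversion — the fifth is in the bass.

Ab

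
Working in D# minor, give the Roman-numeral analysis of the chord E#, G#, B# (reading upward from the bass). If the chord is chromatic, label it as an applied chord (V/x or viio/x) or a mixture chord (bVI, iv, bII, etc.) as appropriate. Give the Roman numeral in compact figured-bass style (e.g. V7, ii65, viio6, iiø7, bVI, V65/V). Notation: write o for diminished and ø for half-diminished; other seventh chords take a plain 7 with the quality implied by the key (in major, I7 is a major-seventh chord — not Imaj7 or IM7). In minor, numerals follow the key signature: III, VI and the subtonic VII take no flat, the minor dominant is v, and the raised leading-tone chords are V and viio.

ii

Stacked in thirds the chord is E#-G#-B#: a minor triad on E#.
E# is the second degree of D# minor. This is the minor supertonic, borrowed from the parallel major (the Dorian ii).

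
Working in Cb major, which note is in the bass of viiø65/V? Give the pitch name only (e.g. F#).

Ab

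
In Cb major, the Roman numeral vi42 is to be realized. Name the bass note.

vi in Cb major has root Ab; the chord is Ab-Cb-Eb-Gb.
The figure 42 means third inversion — the seventh is in the bass.

Gb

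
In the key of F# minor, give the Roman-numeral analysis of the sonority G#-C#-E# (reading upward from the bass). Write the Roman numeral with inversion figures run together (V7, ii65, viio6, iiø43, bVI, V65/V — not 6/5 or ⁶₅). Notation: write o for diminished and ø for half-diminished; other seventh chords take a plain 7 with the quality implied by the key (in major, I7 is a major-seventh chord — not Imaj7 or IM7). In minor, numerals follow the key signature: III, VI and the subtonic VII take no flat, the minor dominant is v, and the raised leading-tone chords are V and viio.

Stacked in thirds the chord is C#-E#-G#: a major triad on C#.
In F# minor, C# is the dominant; the diatonic major triad there is V.
With G# in the bass the chord is in second inversion, so the figured bass is 64.

V64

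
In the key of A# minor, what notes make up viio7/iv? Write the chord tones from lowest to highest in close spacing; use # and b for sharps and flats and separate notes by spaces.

viio7/iv is a secondary leading-tone chord. The target iv is D# in A# minor; the applied chord is rooted a semitone below, on C##.
Building a fully diminished seventh chord on C## gives C##-E#-G#-B.

C## E# G# B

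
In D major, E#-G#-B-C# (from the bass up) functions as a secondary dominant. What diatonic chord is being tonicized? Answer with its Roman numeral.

iii

The chord is a dominant seventh chord on C#.
A dominant resolves down a perfect fifth: C# → F#. In D major, F# is scale degree 3, i.e. iii.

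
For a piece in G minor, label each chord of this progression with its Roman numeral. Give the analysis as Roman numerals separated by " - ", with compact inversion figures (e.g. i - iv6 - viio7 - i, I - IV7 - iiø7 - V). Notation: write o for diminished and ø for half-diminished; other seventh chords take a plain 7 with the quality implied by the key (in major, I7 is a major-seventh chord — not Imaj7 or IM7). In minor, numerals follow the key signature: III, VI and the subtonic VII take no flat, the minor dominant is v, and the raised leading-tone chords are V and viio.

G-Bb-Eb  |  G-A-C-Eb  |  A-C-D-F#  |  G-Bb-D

VI6 - iiø42 - V43 - i

G-Bb-Eb: root Eb is the submediant; major triad there is VI6.
G-A-C-Eb: root A is the supertonic; half-diminished seventh chord there is iiø42.
A-C-D-F#: dominant seventh chord on D = scale degree 5 → V43.
G-Bb-D has root G, degree 1 in G minor, so i.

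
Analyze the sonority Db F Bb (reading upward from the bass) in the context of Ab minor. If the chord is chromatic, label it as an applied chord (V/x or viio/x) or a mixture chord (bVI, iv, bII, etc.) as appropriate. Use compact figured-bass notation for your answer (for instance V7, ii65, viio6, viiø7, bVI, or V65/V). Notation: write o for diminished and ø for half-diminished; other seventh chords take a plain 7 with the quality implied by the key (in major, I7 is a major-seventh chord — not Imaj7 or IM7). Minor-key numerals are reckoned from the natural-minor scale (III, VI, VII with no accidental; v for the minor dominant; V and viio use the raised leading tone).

Stacked in thirds the chord is Bb-Db-F: a minor triad on Bb.
Bb is the second degree of Ab minor. This is the minor supertonic, borrowed from the parallel major (the Dorian ii).
With Db in the bass the chord is in first inversion, so the figured bass is 6.

ii6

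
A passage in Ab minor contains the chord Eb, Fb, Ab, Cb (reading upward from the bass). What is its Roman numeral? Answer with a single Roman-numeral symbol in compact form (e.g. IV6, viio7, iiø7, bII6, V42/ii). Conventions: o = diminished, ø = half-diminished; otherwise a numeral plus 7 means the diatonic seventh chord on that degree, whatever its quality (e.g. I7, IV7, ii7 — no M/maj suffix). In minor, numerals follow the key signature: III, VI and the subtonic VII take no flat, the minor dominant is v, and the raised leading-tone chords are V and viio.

VI42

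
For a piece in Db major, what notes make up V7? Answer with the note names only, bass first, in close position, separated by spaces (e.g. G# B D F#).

Ab C Eb Gb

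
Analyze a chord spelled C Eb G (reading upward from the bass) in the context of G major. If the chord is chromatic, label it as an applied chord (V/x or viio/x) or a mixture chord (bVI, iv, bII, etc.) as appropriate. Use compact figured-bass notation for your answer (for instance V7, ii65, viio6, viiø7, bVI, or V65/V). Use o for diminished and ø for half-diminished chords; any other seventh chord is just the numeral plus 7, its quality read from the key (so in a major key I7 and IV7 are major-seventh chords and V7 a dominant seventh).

The pitches C-Eb-G form a minor triad rooted on C.
C is the fourth degree of G major. This is the minor subdominant, borrowed from the parallel minor.

iv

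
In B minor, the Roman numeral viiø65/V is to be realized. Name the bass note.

The applied chord viiø65/V is rooted on E#: E#-G#-B-D#.
The figure 65 means first inversion — the third is in the bass.

G#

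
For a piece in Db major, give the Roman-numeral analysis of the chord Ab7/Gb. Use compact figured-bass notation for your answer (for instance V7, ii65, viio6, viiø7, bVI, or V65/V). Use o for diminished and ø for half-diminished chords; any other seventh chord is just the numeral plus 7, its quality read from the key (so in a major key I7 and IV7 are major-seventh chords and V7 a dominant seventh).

V42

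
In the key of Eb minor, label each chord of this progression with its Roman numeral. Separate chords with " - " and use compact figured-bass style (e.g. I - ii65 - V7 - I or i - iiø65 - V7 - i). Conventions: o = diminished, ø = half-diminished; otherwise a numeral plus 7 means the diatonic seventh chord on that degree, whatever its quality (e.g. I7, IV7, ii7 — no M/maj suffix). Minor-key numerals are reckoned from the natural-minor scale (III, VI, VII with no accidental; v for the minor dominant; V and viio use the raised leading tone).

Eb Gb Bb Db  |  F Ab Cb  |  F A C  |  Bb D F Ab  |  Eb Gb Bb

Eb-Gb-Bb-Db: minor seventh chord on Eb = scale degree 1 → i7.
F-Ab-Cb: diminished triad on F = scale degree 2 → iio.
F-A-C is the secondary dominant of V (major triad on F): V/V.
Bb-D-F-Ab: dominant seventh chord on Bb = scale degree 5 → V7.
Eb-Gb-Bb: minor triad on Eb = scale degree 1 → i.

i7 - iio - V/V - V7 - i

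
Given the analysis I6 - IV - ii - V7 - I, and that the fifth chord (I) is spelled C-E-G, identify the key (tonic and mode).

C major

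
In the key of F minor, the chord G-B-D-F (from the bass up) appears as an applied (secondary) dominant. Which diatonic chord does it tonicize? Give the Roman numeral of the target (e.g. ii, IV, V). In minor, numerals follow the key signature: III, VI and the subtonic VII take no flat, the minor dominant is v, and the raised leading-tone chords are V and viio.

The chord is a dominant seventh chord on G.
A dominant resolves down a perfect fifth: G → C. In F minor, C is scale degree 5, i.e. V.

V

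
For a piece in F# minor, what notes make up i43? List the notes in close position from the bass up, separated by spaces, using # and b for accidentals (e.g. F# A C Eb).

C# E F# A

The numeral's case and figure indicate a minor seventh chord. In F# minor its root, the tonic, is F#.
That chord is spelled F#-A-C#-E.
With the 43 figure the chord is in second inversion; from the bass C# upward in close position it reads C#-E-F#-A.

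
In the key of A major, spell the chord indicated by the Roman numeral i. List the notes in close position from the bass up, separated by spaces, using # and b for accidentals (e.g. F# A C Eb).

Scale degree 1 in A major is A; here the chord built on it is altered to a minor triad. i is the minor tonic, borrowed from the parallel minor.
So the chord is A-C-E, a minor triad.

A C E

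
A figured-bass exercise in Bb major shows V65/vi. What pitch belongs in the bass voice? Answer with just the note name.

F#

The applied chord V65/vi is rooted on D: D-F#-A-C.
The figure 65 means first inversion — the third is in the bass.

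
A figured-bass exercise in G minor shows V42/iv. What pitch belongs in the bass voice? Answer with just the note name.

F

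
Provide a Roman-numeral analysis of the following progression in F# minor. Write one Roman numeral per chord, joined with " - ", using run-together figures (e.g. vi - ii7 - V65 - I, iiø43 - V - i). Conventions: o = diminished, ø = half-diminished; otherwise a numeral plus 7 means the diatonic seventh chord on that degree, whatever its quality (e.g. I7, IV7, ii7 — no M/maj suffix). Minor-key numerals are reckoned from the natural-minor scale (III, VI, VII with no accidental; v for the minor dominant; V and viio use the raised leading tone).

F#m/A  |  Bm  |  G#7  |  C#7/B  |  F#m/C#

F#m/A: root F# is the tonic; minor triad there is i6.
Bm: root B is the subdominant; minor triad there is iv.
G#7: a dominant seventh chord on G#, the applied dominant of V → V7/V.
C#7/B: dominant seventh chord on C# = scale degree 5 → V42.
F#m/C# has root F#, degree 1 in F# minor, so i64.

i6 - iv - V7/V - V42 - i64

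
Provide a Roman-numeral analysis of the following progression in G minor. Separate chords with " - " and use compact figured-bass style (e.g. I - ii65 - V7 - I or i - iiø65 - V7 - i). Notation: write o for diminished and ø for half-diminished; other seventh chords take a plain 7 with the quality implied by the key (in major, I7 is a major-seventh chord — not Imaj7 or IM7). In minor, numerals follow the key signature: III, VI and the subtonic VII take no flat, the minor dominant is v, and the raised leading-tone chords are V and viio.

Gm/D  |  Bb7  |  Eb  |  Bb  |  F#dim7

i64 - V7/VI - VI - III - viio7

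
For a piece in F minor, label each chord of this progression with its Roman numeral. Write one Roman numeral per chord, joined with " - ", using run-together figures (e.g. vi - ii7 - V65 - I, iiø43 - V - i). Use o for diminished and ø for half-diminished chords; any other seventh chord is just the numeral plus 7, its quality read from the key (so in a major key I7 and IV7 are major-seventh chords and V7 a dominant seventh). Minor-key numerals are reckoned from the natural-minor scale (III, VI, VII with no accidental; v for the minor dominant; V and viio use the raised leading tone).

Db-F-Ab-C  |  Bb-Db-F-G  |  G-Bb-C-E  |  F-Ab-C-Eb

Db-F-Ab-C: major seventh chord on Db = scale degree 6 → VI7.
Bb-Db-F-G: half-diminished seventh chord on G = scale degree 2 → iiø65.
G-Bb-C-E: dominant seventh chord on C = scale degree 5 → V43.
F-Ab-C-Eb: root F is the tonic; minor seventh chord there is i7.

VI7 - iiø65 - V43 - i7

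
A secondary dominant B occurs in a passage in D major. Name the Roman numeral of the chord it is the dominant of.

The chord is a major triad on B.
A dominant resolves down a perfect fifth: B → E. In D major, E is scale degree 2, i.e. ii.

ii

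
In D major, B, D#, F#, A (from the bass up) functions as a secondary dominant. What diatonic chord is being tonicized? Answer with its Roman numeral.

The chord is a dominant seventh chord on B.
A dominant resolves down a perfect fifth: B → E. In D major, E is scale degree 2, i.e. ii.

ii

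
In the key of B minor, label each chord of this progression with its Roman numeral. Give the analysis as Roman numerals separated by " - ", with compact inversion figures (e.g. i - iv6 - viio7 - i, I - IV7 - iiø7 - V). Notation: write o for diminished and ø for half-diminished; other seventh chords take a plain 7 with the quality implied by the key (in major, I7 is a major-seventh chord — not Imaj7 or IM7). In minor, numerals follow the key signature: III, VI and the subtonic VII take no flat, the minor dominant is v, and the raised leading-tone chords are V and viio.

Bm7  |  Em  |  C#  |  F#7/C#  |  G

i7 - iv - V/V - V43 - VI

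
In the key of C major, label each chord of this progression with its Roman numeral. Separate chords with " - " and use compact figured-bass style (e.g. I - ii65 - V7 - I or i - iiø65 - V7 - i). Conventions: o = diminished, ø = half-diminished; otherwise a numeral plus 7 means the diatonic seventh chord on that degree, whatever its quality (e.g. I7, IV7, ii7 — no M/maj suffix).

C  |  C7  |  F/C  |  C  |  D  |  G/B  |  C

I - V7/IV - IV64 - I - V/V - V6 - I

C has root C, degree 1 in C major, so I.
C7: chromatic; C is V of IV, so V7/IV.
F/C: major triad on F = scale degree 4 → IV64.
C: major triad on C = scale degree 1 → I.
D: a major triad on D, the applied dominant of V → V/V.
G/B: root G is the dominant; major triad there is V6.
C: root C is the tonic; major triad there is I.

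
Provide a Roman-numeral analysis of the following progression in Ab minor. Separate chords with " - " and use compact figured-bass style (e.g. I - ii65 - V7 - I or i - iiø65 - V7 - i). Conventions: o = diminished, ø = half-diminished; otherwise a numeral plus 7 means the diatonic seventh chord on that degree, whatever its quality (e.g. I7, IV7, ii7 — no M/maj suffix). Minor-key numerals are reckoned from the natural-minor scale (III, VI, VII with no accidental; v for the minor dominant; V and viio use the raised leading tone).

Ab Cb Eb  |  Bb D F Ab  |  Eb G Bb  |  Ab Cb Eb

Ab-Cb-Eb: minor triad on Ab = scale degree 1 → i.
Bb-D-F-Ab: chromatic; Bb is V of V, so V7/V.
Eb-G-Bb: root Eb is the dominant; major triad there is V.
Ab-Cb-Eb has root Ab, degree 1 in Ab minor, so i.

i - V7/V - V - i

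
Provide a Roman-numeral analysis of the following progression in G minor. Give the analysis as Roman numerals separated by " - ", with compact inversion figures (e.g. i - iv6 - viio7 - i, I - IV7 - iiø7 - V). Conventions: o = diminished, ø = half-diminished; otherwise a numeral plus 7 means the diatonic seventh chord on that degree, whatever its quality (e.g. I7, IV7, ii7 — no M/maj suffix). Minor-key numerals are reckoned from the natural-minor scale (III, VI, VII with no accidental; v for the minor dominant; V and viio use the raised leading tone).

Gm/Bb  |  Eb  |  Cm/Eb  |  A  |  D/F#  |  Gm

i6 - VI - iv6 - V/V - V6 - i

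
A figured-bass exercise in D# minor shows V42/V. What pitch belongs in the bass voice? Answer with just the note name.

D#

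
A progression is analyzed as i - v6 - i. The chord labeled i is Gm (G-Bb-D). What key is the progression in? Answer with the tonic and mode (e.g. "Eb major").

G minor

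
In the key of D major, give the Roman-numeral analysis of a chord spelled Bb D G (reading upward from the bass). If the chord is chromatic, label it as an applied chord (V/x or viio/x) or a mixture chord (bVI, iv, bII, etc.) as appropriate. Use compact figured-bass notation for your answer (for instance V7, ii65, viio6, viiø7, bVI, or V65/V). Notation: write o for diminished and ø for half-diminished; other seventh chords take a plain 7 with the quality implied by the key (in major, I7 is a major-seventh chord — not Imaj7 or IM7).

iv6

Stacked in thirds the chord is G-Bb-D: a minor triad on G.
G is the fourth degree of D major. This is the minor subdominant, borrowed from the parallel minor.
With Bb in the bass the chord is in first inversion, so the figured bass is 6.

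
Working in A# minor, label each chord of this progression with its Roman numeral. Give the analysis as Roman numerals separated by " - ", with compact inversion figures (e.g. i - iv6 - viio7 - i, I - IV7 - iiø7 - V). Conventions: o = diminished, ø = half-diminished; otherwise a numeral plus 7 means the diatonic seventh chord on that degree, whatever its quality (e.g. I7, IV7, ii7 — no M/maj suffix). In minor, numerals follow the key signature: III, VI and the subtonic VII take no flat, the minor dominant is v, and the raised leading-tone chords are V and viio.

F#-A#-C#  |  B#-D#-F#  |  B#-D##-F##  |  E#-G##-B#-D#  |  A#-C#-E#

F#-A#-C# has root F#, degree 6 in A# minor, so VI.
B#-D#-F#: root B# is the supertonic; diminished triad there is iio.
B#-D##-F##: a major triad on B#, the applied dominant of V → V/V.
E#-G##-B#-D#: root E# is the dominant; dominant seventh chord there is V7.
A#-C#-E#: root A# is the tonic; minor triad there is i.

VI - iio - V/V - V7 - i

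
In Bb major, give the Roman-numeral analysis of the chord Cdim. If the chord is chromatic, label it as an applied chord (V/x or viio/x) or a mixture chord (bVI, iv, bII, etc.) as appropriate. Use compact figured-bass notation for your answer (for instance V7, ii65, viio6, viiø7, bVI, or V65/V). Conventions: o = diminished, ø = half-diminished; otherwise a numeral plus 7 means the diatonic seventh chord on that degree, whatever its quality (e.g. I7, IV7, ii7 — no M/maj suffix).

iio

The pitches C-Eb-Gb form a diminished triad rooted on C.
C is the second degree of Bb major. This is the diminished supertonic triad, borrowed from the parallel minor.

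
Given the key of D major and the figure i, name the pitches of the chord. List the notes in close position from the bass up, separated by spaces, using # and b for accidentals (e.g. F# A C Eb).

D F A

Scale degree 1 in D major is D; here the chord built on it is altered to a minor triad. i is the minor tonic, borrowed from the parallel minor.
So the chord is D-F-A.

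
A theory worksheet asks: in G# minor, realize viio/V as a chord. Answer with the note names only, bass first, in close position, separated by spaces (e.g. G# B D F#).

The slash marks an applied leading-tone chord: viio of V. In G# minor, V is D#, so the leading tone to it is C##, a half step below.
Building a diminished triad on C## gives C##-E#-G#.

C## E# G#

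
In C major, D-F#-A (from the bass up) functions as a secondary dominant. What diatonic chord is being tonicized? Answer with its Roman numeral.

V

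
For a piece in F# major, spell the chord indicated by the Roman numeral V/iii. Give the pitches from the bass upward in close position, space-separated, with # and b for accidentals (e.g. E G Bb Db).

V/iii is a secondary dominant — the dominant triad of iii. iii in F# major is A#, so the applied chord's root is E#, a perfect fifth above.
Building a major triad on E# gives E#-G##-B#.

E# G## B#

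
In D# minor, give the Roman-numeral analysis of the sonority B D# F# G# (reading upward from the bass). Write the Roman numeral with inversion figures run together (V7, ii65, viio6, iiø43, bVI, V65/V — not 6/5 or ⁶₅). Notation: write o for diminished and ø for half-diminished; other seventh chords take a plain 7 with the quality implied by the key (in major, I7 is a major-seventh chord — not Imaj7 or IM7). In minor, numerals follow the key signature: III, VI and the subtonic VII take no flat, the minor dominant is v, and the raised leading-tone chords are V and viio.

iv65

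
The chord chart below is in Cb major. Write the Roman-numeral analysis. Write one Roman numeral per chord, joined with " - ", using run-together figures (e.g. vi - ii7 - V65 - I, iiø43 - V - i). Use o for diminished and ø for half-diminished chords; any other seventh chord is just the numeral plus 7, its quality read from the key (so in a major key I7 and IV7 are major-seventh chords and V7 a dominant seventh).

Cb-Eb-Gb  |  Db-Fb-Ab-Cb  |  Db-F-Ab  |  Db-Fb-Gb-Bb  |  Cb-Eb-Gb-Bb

Cb-Eb-Gb has root Cb, degree 1 in Cb major, so I.
Db-Fb-Ab-Cb: root Db is the supertonic; minor seventh chord there is ii7.
Db-F-Ab: chromatic; Db is V of V, so V/V.
Db-Fb-Gb-Bb has root Gb, degree 5 in Cb major, so V43.
Cb-Eb-Gb-Bb: root Cb is the tonic; major seventh chord there is I7.

I - ii7 - V/V - V43 - I7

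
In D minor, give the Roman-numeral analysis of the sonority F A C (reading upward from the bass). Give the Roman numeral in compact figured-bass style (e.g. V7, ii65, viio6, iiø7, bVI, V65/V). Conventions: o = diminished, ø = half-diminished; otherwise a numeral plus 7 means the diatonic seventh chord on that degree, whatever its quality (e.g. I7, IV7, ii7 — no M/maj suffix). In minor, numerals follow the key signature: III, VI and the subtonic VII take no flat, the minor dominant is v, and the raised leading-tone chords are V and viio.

III

The pitches F-A-C form a major triad rooted on F.
F is scale degree 3 in D minor, and a major triad on that degree is written III.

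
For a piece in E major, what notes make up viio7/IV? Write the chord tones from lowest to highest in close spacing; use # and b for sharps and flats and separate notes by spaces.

G# B D F

The slash marks an applied leading-tone chord: viio of IV. In E major, IV is A, so the leading tone to it is G#, a half step below.
Building a fully diminished seventh chord on G# gives G#-B-D-F.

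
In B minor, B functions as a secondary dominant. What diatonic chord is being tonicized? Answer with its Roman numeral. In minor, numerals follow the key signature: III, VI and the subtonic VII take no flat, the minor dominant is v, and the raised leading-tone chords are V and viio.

iv

The chord is a major triad on B.
A dominant resolves down a perfect fifth: B → E. In B minor, E is scale degree 4, i.e. iv.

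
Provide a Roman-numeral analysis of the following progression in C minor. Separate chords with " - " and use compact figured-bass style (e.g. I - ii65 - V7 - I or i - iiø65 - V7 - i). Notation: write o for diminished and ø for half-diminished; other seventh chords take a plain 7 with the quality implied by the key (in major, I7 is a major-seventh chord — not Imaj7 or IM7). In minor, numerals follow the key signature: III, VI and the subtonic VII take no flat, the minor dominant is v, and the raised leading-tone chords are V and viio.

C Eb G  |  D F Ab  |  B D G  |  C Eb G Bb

i - iio - V6 - i7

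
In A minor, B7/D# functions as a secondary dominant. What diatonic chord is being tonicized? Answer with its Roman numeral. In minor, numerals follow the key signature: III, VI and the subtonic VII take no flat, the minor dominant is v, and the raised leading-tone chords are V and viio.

The chord is a dominant seventh chord on B.
A dominant resolves down a perfect fifth: B → E. In A minor, E is scale degree 5, i.e. V.

V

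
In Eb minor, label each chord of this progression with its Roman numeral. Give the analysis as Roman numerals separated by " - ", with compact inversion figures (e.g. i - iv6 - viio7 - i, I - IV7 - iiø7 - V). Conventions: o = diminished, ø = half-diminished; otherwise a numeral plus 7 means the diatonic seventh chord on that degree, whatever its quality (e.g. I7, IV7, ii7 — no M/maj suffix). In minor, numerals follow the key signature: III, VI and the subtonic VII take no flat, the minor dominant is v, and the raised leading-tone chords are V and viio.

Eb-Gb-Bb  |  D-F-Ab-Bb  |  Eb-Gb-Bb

i - V65 - i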